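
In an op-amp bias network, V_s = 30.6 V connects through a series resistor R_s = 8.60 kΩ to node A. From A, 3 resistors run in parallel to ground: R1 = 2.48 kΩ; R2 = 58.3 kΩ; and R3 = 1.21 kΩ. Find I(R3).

I ≈ 2.16 mA

Parallel bank: R_p = 1/(1/2.48 + 1/58.3 + 1/1.21) = 0.8020 kΩ.
V_A = 30.6 × 0.8020/9.402 = 2.610 V.
I(R3) = V_A / R3 = 2.610/1.21 = 2.157 mA.
(Check via current divider: I_total = 3.255 mA; share G_k/ΣG = 0.6628 → same result.)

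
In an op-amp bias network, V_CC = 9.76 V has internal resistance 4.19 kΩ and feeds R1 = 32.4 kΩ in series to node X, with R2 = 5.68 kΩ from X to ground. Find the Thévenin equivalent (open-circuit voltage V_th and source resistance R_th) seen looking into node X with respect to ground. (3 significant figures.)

V_th ≈ 1.31 V, R_th ≈ 4.92 kΩ

R1' = 4.19 + 32.4 = 36.59 kΩ (source resistance + R1).
Open-circuit (no load on X): V_th = V_CC · R2/(R1' + R2) = 9.76 × 5.68/(36.59 + 5.68) = 1.311 V.
Looking into X with the source shorted: R_th = R1'·R2/(R1'+R2) = 36.59 × 5.68/42.27 = 4.917 kΩ.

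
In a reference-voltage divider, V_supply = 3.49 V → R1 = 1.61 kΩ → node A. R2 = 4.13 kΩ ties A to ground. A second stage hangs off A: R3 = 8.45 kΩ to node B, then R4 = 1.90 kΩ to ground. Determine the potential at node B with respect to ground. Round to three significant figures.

V_B ≈ 0.415 V

The second stage (R3 + R4 = 10.35 kΩ) loads node A in parallel with R2.
Effective lower resistance at A: R2 ‖ 10.35 = 2.952 kΩ.
First divider: V_A = V_supply · 2.952/(1.61 + 2.952) = 2.258 V.
V_B = V_A × 0.1836 = 0.4146 V.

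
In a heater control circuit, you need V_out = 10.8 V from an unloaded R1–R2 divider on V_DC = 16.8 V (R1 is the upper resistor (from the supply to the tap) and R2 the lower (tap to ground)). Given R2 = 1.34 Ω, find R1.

Required fraction k = V_out/V_DC = 0.6429.
R1 = R2·(1/k − 1) = 1.34 × 0.5556 = 0.7444 Ω.

R1 ≈ 0.744 Ω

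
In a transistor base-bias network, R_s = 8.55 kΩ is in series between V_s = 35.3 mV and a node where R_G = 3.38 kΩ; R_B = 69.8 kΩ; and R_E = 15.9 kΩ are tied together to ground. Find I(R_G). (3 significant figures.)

Combine the parallel branches: R_p = (1/3.38 + 1/69.8 + 1/15.9)⁻¹ = 2.680 kΩ.
V_A by voltage divider: V_A = 35.3 × 2.680/(8.55 + 2.680) = 8.425 mV.
Branch current I = V_A/R_G = 8.425/3.38 = 2.493 µA.

I ≈ 2.49 µA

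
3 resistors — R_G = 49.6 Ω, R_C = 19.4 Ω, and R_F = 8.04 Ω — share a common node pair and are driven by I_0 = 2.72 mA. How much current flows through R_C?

ΣG = 1/49.6 + 1/19.4 + 1/8.04 = 0.1961.
By the current-divider rule, I = I_0 · G_k/ΣG = 2.72 × 0.2629 = 0.7150 mA.

I ≈ 0.715 mA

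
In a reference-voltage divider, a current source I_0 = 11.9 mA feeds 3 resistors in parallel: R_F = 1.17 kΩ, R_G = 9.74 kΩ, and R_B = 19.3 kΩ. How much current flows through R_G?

I ≈ 1.21 mA

Conductances: ΣG = 1/1.17 + 1/9.74 + 1/19.3 = 1.009 (1/kΩ).
R_G takes the fraction G_k/ΣG = 0.1027/1.009 = 0.1017, so I = 11.9 × 0.1017 = 1.211 mA.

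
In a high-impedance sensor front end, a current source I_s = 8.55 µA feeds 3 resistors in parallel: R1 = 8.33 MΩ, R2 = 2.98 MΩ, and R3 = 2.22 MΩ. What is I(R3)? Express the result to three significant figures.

I ≈ 4.25 µA

ΣG = 1/8.33 + 1/2.98 + 1/2.22 = 0.9061.
By the current-divider rule, I = I_s · G_k/ΣG = 8.55 × 0.4971 = 4.251 µA.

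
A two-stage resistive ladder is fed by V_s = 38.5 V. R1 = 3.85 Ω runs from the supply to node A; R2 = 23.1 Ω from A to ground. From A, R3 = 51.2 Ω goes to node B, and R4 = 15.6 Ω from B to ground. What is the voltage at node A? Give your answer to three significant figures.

Looking into the second stage from A: R3 + R4 = 66.80 Ω appears in parallel with R2.
R2 ‖ (R3+R4) = 17.16 Ω.
V_A = 38.5 × 17.16/(3.85 + 17.16) = 31.45 V.

V_A ≈ 31.4 V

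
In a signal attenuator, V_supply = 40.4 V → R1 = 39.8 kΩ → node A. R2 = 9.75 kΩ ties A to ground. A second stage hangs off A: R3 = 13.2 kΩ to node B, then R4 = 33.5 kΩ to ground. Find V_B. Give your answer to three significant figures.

V_B ≈ 4.88 V

Looking into the second stage from A: R3 + R4 = 46.70 kΩ appears in parallel with R2.
Effective lower resistance at A: R2 ‖ 46.70 = 8.066 kΩ.
So V_A = 40.4 × 0.1685 = 6.808 V.
Then the unloaded second divider: V_B = V_A × R4/(R3+R4) = 6.808 × 0.7173 = 4.884 V.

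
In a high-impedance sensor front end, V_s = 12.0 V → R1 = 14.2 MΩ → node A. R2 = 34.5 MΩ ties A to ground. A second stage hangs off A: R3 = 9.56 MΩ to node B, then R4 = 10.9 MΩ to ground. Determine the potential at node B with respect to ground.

V_B ≈ 3.04 V

Node A sees R2 in parallel with the series input of stage 2, R3 + R4 = 20.46 MΩ.
Effective lower resistance at A: R2 ‖ 20.46 = 12.84 MΩ.
V_A = 12.0 × 12.84/(14.2 + 12.84) = 5.699 V.
Then the unloaded second divider: V_B = V_A × R4/(R3+R4) = 5.699 × 0.5327 = 3.036 V.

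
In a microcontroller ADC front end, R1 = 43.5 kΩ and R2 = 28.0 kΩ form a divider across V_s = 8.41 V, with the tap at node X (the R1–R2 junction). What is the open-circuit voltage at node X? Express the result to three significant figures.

V_th is the unloaded tap voltage: V_s · R2/(R1+R2) = 8.41 × 0.3916 = 3.293 V.

V_th ≈ 3.29 V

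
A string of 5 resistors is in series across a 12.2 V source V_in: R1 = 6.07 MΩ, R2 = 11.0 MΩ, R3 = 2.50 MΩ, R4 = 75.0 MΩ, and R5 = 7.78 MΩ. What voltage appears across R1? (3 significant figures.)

Series total: ΣR = 6.07 + 11.0 + 2.50 + 75.0 + 7.78 = 102.3 MΩ.
Voltage divider: V = V_in · (6.070 / 102.3) = 12.2 × 0.05931 = 0.7235 V.

V ≈ 0.724 V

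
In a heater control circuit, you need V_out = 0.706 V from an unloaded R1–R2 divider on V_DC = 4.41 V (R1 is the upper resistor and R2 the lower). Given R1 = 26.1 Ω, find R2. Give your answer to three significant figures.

V_out/V_DC = R2/(R1+R2) = 0.1601.
So R2 = R1 · V_out/(V_DC − V_out) = 26.1 × 0.706/(4.41 − 0.706) = 26.1 × 0.1906 = 4.975 Ω.

R2 ≈ 4.97 Ω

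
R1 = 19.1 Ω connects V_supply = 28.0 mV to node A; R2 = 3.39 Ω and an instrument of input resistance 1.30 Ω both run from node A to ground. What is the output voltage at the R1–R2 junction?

V_out ≈ 1.31 mV

R2 ‖ R_L = (3.39 × 1.30)/(3.39 + 1.30) = 0.9397 Ω.
Then V_out = V_supply · R2'/(R1 + R2') = 28.0 × 0.9397/20.04 = 1.313 mV.
(Unloaded it would be 4.22 mV; the load pulls it down.)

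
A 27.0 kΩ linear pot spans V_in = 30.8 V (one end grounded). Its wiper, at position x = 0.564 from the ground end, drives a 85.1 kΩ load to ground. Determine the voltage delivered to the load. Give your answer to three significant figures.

V_out ≈ 16.1 V

Lower segment x·R_p = 15.23 kΩ; upper segment (1−x)·R_p = 11.77 kΩ.
Lower segment in parallel with the load: 15.23 ‖ 85.1 = 12.92 kΩ.
Then V_out = V_in · 12.92/(11.77 + 12.92) = 16.11 V.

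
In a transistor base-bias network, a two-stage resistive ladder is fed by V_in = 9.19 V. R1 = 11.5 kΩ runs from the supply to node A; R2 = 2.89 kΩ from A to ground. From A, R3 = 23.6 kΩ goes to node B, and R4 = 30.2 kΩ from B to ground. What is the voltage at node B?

The second stage (R3 + R4 = 53.80 kΩ) loads node A in parallel with R2.
R2 ‖ (R3+R4) = 2.743 kΩ.
First divider: V_A = V_in · 2.743/(11.5 + 2.743) = 1.770 V.
Stage 2 is unloaded, so V_B = V_A · R4/(R3+R4) = 1.770 × 30.2/53.80 = 0.9934 V.

V_B ≈ 0.993 V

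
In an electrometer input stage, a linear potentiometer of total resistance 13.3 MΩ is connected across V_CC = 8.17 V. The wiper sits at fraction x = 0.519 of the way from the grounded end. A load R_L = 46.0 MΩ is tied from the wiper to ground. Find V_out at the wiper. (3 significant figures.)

The pot divides into 6.397 MΩ above the wiper and 6.903 MΩ below.
Lower segment in parallel with the load: 6.903 ‖ 46.0 = 6.002 MΩ.
V_out = 8.17 × 6.002/(6.397 + 6.002) = 3.955 V.
(Unloaded: V_out = x·V_CC = 4.24 V.)

V_out ≈ 3.95 V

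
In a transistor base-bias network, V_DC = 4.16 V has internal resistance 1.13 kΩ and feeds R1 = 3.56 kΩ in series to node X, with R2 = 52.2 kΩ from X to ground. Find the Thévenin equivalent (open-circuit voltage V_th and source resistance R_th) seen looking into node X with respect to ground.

V_th ≈ 3.82 V, R_th ≈ 4.30 kΩ

R1' = 1.13 + 3.56 = 4.690 kΩ (source resistance + R1).
V_th is the unloaded tap voltage: V_DC · R2/(R1'+R2) = 4.16 × 0.9176 = 3.817 V.
With V_DC suppressed (replaced by a short), R_th = R1' ‖ R2 = (4.690 × 52.2)/(4.690 + 52.2) = 4.303 kΩ.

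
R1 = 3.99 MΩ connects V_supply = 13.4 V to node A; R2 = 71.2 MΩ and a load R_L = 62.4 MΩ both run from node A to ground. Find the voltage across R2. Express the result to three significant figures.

V_out ≈ 12.0 V

R2 ‖ R_L = (71.2 × 62.4)/(71.2 + 62.4) = 33.26 MΩ.
Then V_out = V_supply · R2'/(R1 + R2') = 13.4 × 33.26/37.25 = 11.96 V.
(Unloaded it would be 12.7 V; the load pulls it down.)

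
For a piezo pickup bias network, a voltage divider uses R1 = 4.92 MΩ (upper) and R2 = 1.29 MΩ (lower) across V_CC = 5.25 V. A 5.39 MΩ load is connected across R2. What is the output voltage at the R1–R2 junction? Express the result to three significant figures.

V_out ≈ 0.917 V

R2 ‖ R_L = (1.29 × 5.39)/(1.29 + 5.39) = 1.041 MΩ.
Voltage divider with the loaded lower leg: V_out = 5.25 × 1.041/(4.92 + 1.041) = 5.25 × 0.1746 = 0.9167 V.
(Unloaded it would be 1.09 V; the load pulls it down.)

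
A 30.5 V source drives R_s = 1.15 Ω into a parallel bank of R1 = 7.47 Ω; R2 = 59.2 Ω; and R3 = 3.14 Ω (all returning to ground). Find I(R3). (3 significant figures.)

Equivalent of the parallel group: R_p = 2.131 Ω.
V_A = 30.5 × 2.131/3.281 = 19.81 V.
Branch current I = V_A/R3 = 19.81/3.14 = 6.309 A.

I ≈ 6.31 A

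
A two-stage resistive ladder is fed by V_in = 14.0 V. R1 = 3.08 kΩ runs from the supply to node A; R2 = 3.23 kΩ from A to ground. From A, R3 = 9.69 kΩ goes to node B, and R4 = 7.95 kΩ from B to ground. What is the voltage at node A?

The second stage (R3 + R4 = 17.64 kΩ) loads node A in parallel with R2.
Effective lower resistance at A: R2 ‖ 17.64 = 2.730 kΩ.
So V_A = 14.0 × 0.4699 = 6.578 V.

V_A ≈ 6.58 V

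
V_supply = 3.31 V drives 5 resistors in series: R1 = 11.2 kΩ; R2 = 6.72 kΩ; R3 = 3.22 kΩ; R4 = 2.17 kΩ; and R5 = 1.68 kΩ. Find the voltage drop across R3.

Total series resistance ΣR = 11.2 + 6.72 + 3.22 + 2.17 + 1.68 = 24.99 kΩ.
By the voltage-divider rule, V = 3.31 × 3.220/24.99 = 0.4265 V.

V ≈ 0.426 V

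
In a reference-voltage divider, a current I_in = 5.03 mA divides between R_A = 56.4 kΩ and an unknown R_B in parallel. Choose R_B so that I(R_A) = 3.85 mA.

R_B ≈ 184 kΩ

In a two-way split, I_A/I_in = R_B/(R_A + R_B).
With f = 0.7654, R_B = R_A · f/(1−f) = 56.4 × 3.263 = 184.0 kΩ.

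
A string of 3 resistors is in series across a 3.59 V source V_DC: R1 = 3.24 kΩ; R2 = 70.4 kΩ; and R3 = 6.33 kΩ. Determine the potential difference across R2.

Total series resistance ΣR = 3.24 + 70.4 + 6.33 = 79.97 kΩ.
V = V_DC · R/ΣR = 3.59 × 0.8803 = 3.160 V.

V ≈ 3.16 V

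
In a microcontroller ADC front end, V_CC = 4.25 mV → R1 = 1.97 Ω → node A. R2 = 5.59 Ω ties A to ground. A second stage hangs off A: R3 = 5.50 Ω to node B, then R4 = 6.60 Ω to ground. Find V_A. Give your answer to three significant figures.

V_A ≈ 2.80 mV

Node A sees R2 in parallel with the series input of stage 2, R3 + R4 = 12.10 Ω.
R2 ‖ (R3+R4) = 3.824 Ω.
V_A = 4.25 × 3.824/(1.97 + 3.824) = 2.805 mV.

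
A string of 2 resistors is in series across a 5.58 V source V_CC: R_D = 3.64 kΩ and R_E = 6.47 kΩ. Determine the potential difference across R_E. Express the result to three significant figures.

V ≈ 3.57 V

Total series resistance ΣR = 3.64 + 6.47 = 10.11 kΩ.
By the voltage-divider rule, V = 5.58 × 6.470/10.11 = 3.571 V.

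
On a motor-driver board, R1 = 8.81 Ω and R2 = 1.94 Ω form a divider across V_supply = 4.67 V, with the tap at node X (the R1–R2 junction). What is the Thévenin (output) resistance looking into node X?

R_th ≈ 1.59 Ω

Zeroing V_supply shorts the top of R1 to ground, so R_th = R1 ‖ R2 = 1.590 Ω.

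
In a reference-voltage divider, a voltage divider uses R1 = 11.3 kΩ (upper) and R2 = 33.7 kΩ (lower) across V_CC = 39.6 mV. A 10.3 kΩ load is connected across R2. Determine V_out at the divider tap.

First combine the lower leg with the load: R2 ‖ R_L = 7.889 kΩ.
Voltage divider with the loaded lower leg: V_out = 39.6 × 7.889/(11.3 + 7.889) = 39.6 × 0.4111 = 16.28 mV.
(Unloaded it would be 29.7 mV; the load pulls it down.)

V_out ≈ 16.3 mV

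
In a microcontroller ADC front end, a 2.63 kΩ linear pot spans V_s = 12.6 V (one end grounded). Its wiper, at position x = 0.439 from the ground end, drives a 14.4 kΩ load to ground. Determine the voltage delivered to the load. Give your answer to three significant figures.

V_out ≈ 5.29 V

Lower segment x·R_p = 1.155 kΩ; upper segment (1−x)·R_p = 1.475 kΩ.
R_L loads the lower segment: effective lower R = 1.069 kΩ.
V_out = 12.6 × 1.069/(1.475 + 1.069) = 5.293 V.
(Unloaded: V_out = x·V_s = 5.53 V.)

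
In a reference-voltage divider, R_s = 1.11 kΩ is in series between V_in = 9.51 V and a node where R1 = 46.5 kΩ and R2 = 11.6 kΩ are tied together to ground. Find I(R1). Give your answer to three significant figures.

Equivalent of the parallel group: R_p = 9.284 kΩ.
Node voltage V_A = V_in · R_p/(R_s + R_p) = 9.51 × 0.8932 = 8.494 V.
Branch current I = V_A/R1 = 8.494/46.5 = 0.1827 mA.

I ≈ 0.183 mA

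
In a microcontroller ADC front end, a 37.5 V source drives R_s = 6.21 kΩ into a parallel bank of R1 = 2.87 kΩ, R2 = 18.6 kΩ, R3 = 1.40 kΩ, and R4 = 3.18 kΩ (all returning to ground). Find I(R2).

I ≈ 0.204 mA

Parallel bank: R_p = 1/(1/2.87 + 1/18.6 + 1/1.40 + 1/3.18) = 0.6988 kΩ.
V_A = 37.5 × 0.6988/6.909 = 3.793 V.
Branch current I = V_A/R2 = 3.793/18.6 = 0.2039 mA.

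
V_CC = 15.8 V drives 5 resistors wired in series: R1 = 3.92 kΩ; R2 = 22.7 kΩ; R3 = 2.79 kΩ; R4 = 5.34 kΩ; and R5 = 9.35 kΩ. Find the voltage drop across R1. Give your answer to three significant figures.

Total series resistance ΣR = 3.92 + 22.7 + 2.79 + 5.34 + 9.35 = 44.10 kΩ.
By the voltage-divider rule, V = 15.8 × 3.920/44.10 = 1.404 V.

V ≈ 1.40 V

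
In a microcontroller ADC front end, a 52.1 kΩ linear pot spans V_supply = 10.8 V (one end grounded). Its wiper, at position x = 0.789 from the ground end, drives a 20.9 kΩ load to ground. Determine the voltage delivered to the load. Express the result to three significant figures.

The pot divides into 10.99 kΩ above the wiper and 41.11 kΩ below.
(x·R_p) ‖ R_L = 13.86 kΩ.
Then V_out = V_supply · 13.86/(10.99 + 13.86) = 6.022 V.
(Unloaded: V_out = x·V_supply = 8.52 V.)

V_out ≈ 6.02 V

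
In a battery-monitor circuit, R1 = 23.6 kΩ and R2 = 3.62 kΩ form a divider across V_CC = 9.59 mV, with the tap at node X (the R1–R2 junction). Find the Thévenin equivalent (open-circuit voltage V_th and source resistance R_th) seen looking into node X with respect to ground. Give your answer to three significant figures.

V_th ≈ 1.28 mV, R_th ≈ 3.14 kΩ

With X open, the divider is unloaded: V_th = 9.59 × 3.62/27.22 = 1.275 mV.
Zeroing V_CC shorts the top of R1 to ground, so R_th = R1 ‖ R2 = 3.139 kΩ.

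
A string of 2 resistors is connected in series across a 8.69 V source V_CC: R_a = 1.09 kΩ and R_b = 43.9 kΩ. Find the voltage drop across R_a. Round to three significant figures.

V ≈ 0.211 V

Series total: ΣR = 1.09 + 43.9 = 44.99 kΩ.
Voltage divider: V = V_CC · (1.090 / 44.99) = 8.69 × 0.02423 = 0.2105 V.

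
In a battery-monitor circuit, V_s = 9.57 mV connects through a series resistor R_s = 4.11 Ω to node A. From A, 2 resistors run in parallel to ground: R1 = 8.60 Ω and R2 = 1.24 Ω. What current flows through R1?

Parallel bank: R_p = 1/(1/8.60 + 1/1.24) = 1.084 Ω.
V_A by voltage divider: V_A = 9.57 × 1.084/(4.11 + 1.084) = 1.997 mV.
I(R1) = V_A / R1 = 1.997/8.60 = 0.2322 mA.

I ≈ 0.232 mA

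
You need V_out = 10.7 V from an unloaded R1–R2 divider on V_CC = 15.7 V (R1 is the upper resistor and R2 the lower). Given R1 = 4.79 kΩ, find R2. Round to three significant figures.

R2 ≈ 10.3 kΩ

Required fraction k = V_out/V_CC = 0.6815.
R2 = R1 · 0.6815/(1 − 0.6815) = 10.25 kΩ.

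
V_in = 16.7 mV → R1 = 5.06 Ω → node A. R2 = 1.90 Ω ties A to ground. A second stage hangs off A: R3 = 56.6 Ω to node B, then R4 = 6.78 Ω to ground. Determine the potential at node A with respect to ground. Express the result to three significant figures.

V_A ≈ 4.46 mV

The second stage (R3 + R4 = 63.38 Ω) loads node A in parallel with R2.
R2 ‖ (R3+R4) = 1.845 Ω.
First divider: V_A = V_in · 1.845/(5.06 + 1.845) = 4.462 mV.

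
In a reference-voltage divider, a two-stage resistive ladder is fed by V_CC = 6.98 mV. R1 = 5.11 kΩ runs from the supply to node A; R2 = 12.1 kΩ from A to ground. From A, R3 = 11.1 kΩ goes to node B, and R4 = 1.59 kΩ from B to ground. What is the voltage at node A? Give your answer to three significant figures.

The second stage (R3 + R4 = 12.69 kΩ) loads node A in parallel with R2.
Effective lower resistance at A: R2 ‖ 12.69 = 6.194 kΩ.
So V_A = 6.98 × 0.5479 = 3.825 mV.

V_A ≈ 3.82 mV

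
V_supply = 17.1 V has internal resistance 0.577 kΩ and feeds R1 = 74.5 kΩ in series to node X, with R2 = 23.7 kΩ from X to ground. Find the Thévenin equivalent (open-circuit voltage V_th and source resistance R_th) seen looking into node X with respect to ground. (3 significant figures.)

R1' = 0.577 + 74.5 = 75.08 kΩ (source resistance + R1).
Open-circuit (no load on X): V_th = V_supply · R2/(R1' + R2) = 17.1 × 23.7/(75.08 + 23.7) = 4.103 V.
Zeroing V_supply shorts the top of R1' to ground, so R_th = R1' ‖ R2 = 18.01 kΩ.

V_th ≈ 4.10 V, R_th ≈ 18.0 kΩ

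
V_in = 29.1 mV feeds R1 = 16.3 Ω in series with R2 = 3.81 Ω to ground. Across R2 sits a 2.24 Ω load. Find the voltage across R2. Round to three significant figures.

V_out ≈ 2.32 mV

The load sits in parallel with R2, giving an effective lower resistance R2' = R2·R_L/(R2+R_L) = 1.411 Ω.
Voltage divider with the loaded lower leg: V_out = 29.1 × 1.411/(16.3 + 1.411) = 29.1 × 0.07965 = 2.318 mV.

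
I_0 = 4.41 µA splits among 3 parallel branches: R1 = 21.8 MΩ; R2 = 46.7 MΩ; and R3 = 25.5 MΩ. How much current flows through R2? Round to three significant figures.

ΣG = 1/21.8 + 1/46.7 + 1/25.5 = 0.1065.
By the current-divider rule, I = I_0 · G_k/ΣG = 4.41 × 0.2011 = 0.8867 µA.

I ≈ 0.887 µA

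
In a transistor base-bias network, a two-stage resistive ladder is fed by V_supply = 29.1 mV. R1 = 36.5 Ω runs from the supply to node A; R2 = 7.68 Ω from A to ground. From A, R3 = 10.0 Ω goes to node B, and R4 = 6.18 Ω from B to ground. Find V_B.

Node A sees R2 in parallel with the series input of stage 2, R3 + R4 = 16.18 Ω.
Effective lower resistance at A: R2 ‖ 16.18 = 5.208 Ω.
So V_A = 29.1 × 0.1249 = 3.634 mV.
Stage 2 is unloaded, so V_B = V_A · R4/(R3+R4) = 3.634 × 6.18/16.18 = 1.388 mV.

V_B ≈ 1.39 mV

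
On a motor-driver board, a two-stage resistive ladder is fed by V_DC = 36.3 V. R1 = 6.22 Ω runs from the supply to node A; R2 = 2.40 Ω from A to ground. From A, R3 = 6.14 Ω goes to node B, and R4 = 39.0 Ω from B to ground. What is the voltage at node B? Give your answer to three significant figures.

V_B ≈ 8.41 V

Node A sees R2 in parallel with the series input of stage 2, R3 + R4 = 45.14 Ω.
R2 ‖ (R3+R4) = 2.279 Ω.
So V_A = 36.3 × 0.2681 = 9.733 V.
Then the unloaded second divider: V_B = V_A × R4/(R3+R4) = 9.733 × 0.8640 = 8.409 V.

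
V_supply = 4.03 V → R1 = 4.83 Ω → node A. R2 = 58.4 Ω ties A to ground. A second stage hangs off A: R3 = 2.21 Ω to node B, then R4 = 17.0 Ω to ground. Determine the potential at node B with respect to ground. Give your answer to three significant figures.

Looking into the second stage from A: R3 + R4 = 19.21 Ω appears in parallel with R2.
Effective lower resistance at A: R2 ‖ 19.21 = 14.46 Ω.
So V_A = 4.03 × 0.7495 = 3.021 V.
Then the unloaded second divider: V_B = V_A × R4/(R3+R4) = 3.021 × 0.8850 = 2.673 V.

V_B ≈ 2.67 V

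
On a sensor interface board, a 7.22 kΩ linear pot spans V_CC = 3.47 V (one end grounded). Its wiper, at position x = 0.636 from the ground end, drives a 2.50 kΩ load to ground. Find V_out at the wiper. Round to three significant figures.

Split the track: R_lower = x·R_p = 4.592 kΩ, R_upper = (1−x)·R_p = 2.628 kΩ.
Lower segment in parallel with the load: 4.592 ‖ 2.50 = 1.619 kΩ.
Loaded-divider output: V_out = 3.47 × 0.3812 = 1.323 V.
(Unloaded: V_out = x·V_CC = 2.21 V.)

V_out ≈ 1.32 V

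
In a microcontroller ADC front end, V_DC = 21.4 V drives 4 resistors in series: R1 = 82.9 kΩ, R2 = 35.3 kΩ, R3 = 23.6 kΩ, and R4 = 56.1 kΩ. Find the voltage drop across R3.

V ≈ 2.55 V

ΣR = 82.9 + 35.3 + 23.6 + 56.1 = 197.9 kΩ.
V = V_DC · R/ΣR = 21.4 × 0.1193 = 2.552 V.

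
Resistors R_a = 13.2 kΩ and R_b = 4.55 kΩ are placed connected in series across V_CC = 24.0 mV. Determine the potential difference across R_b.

ΣR = 13.2 + 4.55 = 17.75 kΩ.
Voltage divider: V = V_CC · (4.550 / 17.75) = 24.0 × 0.2563 = 6.152 mV.

V ≈ 6.15 mV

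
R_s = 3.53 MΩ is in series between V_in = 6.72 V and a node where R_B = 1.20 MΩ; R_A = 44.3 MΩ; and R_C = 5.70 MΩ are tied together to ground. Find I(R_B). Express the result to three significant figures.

Parallel bank: R_p = 1/(1/1.20 + 1/44.3 + 1/5.70) = 0.9696 MΩ.
V_A = 6.72 × 0.9696/4.500 = 1.448 V.
Branch current I = V_A/R_B = 1.448/1.20 = 1.207 µA.

I ≈ 1.21 µA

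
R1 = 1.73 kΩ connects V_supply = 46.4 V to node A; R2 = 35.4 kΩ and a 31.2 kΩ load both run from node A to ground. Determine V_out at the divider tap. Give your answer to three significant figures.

V_out ≈ 42.0 V

The load sits in parallel with R2, giving an effective lower resistance R2' = R2·R_L/(R2+R_L) = 16.58 kΩ.
Voltage divider with the loaded lower leg: V_out = 46.4 × 16.58/(1.73 + 16.58) = 46.4 × 0.9055 = 42.02 V.
(Unloaded it would be 44.2 V; the load pulls it down.)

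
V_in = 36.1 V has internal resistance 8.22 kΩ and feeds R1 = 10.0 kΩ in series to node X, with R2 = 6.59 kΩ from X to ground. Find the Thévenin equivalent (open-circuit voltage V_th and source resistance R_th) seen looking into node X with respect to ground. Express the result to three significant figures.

R1' = 8.22 + 10.0 = 18.22 kΩ (source resistance + R1).
With X open, the divider is unloaded: V_th = 36.1 × 6.59/24.81 = 9.589 V.
With V_in suppressed (replaced by a short), R_th = R1' ‖ R2 = (18.22 × 6.59)/(18.22 + 6.59) = 4.840 kΩ.

V_th ≈ 9.59 V, R_th ≈ 4.84 kΩ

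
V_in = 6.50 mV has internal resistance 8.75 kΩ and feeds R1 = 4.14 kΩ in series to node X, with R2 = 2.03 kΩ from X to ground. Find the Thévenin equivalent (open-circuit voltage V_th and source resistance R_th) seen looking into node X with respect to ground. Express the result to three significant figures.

V_th ≈ 0.884 mV, R_th ≈ 1.75 kΩ

R1' = 8.75 + 4.14 = 12.89 kΩ (source resistance + R1).
V_th is the unloaded tap voltage: V_in · R2/(R1'+R2) = 6.50 × 0.1361 = 0.8844 mV.
Looking into X with the source shorted: R_th = R1'·R2/(R1'+R2) = 12.89 × 2.03/14.92 = 1.754 kΩ.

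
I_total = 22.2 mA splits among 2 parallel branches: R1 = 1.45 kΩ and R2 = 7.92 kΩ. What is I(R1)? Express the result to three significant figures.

I ≈ 18.8 mA

For two parallel branches, I_k = I_total · (other R)/(sum of R).
So I = 22.2 × 7.92/9.370 = 18.76 mA.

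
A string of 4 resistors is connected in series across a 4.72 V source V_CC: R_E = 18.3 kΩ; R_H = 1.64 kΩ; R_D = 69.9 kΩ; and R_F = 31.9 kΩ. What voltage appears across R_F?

ΣR = 18.3 + 1.64 + 69.9 + 31.9 = 121.7 kΩ.
By the voltage-divider rule, V = 4.72 × 31.90/121.7 = 1.237 V.

V ≈ 1.24 V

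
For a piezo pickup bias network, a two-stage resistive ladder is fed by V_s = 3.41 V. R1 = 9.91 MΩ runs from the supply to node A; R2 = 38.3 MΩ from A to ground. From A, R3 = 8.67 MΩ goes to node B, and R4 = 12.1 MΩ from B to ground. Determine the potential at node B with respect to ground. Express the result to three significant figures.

V_B ≈ 1.14 V

Looking into the second stage from A: R3 + R4 = 20.77 MΩ appears in parallel with R2.
Effective lower resistance at A: R2 ‖ 20.77 = 13.47 MΩ.
So V_A = 3.41 × 0.5761 = 1.964 V.
Then the unloaded second divider: V_B = V_A × R4/(R3+R4) = 1.964 × 0.5826 = 1.144 V.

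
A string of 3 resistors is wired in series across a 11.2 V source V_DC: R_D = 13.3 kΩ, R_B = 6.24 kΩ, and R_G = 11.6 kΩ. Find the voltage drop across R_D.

ΣR = 13.3 + 6.24 + 11.6 = 31.14 kΩ.
V = V_DC · R/ΣR = 11.2 × 0.4271 = 4.784 V.

V ≈ 4.78 V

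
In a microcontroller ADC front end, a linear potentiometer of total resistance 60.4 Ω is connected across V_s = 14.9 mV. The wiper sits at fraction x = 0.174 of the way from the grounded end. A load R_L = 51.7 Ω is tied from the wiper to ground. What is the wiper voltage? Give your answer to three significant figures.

The pot divides into 49.89 Ω above the wiper and 10.51 Ω below.
R_L loads the lower segment: effective lower R = 8.734 Ω.
Then V_out = V_s · 8.734/(49.89 + 8.734) = 2.220 mV.

V_out ≈ 2.22 mV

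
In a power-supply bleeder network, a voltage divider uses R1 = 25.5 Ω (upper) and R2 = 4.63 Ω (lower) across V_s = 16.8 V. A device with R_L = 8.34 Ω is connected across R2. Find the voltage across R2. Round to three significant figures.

V_out ≈ 1.76 V

R2 ‖ R_L = (4.63 × 8.34)/(4.63 + 8.34) = 2.977 Ω.
Voltage divider with the loaded lower leg: V_out = 16.8 × 2.977/(25.5 + 2.977) = 16.8 × 0.1045 = 1.756 V.
(Unloaded it would be 2.58 V; the load pulls it down.)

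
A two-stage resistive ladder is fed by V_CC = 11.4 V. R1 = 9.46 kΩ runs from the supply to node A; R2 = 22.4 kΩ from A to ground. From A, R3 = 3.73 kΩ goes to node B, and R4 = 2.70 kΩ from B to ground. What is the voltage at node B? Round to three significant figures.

V_B ≈ 1.65 V

Looking into the second stage from A: R3 + R4 = 6.430 kΩ appears in parallel with R2.
R2 ‖ (R3+R4) = 4.996 kΩ.
First divider: V_A = V_CC · 4.996/(9.46 + 4.996) = 3.940 V.
Stage 2 is unloaded, so V_B = V_A · R4/(R3+R4) = 3.940 × 2.70/6.430 = 1.654 V.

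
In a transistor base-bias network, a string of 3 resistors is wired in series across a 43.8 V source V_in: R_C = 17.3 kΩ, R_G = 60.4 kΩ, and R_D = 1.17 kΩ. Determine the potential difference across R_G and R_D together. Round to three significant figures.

V ≈ 34.2 V

Total series resistance ΣR = 17.3 + 60.4 + 1.17 = 78.87 kΩ.
R_{R_G..R_D} = 60.4 + 1.17 = 61.57 kΩ.
Voltage divider: V = V_in · (61.57 / 78.87) = 43.8 × 0.7807 = 34.19 V.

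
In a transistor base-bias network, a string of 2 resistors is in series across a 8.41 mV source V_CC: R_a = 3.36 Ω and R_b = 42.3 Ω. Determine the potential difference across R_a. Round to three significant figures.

ΣR = 3.36 + 42.3 = 45.66 Ω.
By the voltage-divider rule, V = 8.41 × 3.360/45.66 = 0.6189 mV.

V ≈ 0.619 mV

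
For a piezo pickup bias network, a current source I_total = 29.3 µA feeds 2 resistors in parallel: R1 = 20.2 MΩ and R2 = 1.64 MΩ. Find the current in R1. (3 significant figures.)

For two parallel branches, I_k = I_total · (other R)/(sum of R).
I(R1) = 29.3 × 1.64/(20.2 + 1.64) = 29.3 × 0.07509 = 2.200 µA.

I ≈ 2.20 µA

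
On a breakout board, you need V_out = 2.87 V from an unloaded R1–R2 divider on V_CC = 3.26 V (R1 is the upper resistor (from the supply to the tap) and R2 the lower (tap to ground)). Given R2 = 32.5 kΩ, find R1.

R1 ≈ 4.42 kΩ

The divider ratio is R2/(R1+R2) = 2.87/3.26 = 0.8804.
R1 = R2·(1/k − 1) = 32.5 × 0.1359 = 4.416 kΩ.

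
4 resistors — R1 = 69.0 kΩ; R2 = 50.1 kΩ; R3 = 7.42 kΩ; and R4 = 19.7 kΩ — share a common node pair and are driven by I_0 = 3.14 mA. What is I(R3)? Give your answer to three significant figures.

Total conductance ΣG = 1/69.0 + 1/50.1 + 1/7.42 + 1/19.7 = 0.2200 (units of 1/kΩ).
By the current-divider rule, I = I_0 · G_k/ΣG = 3.14 × 0.6126 = 1.924 mA.

I ≈ 1.92 mA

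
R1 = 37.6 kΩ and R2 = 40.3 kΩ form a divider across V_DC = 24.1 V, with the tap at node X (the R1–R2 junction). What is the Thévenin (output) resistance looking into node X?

R_th ≈ 19.5 kΩ

With V_DC suppressed (replaced by a short), R_th = R1 ‖ R2 = (37.60 × 40.3)/(37.60 + 40.3) = 19.45 kΩ.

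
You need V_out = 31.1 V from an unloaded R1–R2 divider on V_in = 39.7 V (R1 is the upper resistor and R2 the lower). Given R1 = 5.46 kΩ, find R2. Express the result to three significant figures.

R2 ≈ 19.7 kΩ

V_out/V_in = R2/(R1+R2) = 0.7834.
So R2 = R1 · V_out/(V_in − V_out) = 5.46 × 31.1/(39.7 − 31.1) = 5.46 × 3.616 = 19.74 kΩ.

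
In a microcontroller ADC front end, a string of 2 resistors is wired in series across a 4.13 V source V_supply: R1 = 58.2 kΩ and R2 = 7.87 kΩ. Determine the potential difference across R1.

V ≈ 3.64 V

Series total: ΣR = 58.2 + 7.87 = 66.07 kΩ.
Voltage divider: V = V_supply · (58.20 / 66.07) = 4.13 × 0.8809 = 3.638 V.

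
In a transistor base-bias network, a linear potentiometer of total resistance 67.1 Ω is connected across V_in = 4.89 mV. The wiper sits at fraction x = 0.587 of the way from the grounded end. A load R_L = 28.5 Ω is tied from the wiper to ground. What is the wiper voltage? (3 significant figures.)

V_out ≈ 1.83 mV

Lower segment x·R_p = 39.39 Ω; upper segment (1−x)·R_p = 27.71 Ω.
Lower segment in parallel with the load: 39.39 ‖ 28.5 = 16.54 Ω.
Then V_out = V_in · 16.54/(27.71 + 16.54) = 1.827 mV.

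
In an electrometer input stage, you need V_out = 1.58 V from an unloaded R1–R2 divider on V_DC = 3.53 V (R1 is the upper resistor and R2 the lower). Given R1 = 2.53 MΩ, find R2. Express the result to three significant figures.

Required fraction k = V_out/V_DC = 0.4476.
Rearranging, R2 = R1·k/(1−k) = 2.53 × 0.8103 = 2.050 MΩ.

R2 ≈ 2.05 MΩ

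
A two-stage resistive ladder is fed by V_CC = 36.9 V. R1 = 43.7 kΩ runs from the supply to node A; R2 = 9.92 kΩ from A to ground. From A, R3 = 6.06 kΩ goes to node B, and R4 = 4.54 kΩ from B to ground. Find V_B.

V_B ≈ 1.66 V

The second stage (R3 + R4 = 10.60 kΩ) loads node A in parallel with R2.
R2 ‖ (R3+R4) = 5.124 kΩ.
First divider: V_A = V_CC · 5.124/(43.7 + 5.124) = 3.873 V.
V_B = V_A × 0.4283 = 1.659 V.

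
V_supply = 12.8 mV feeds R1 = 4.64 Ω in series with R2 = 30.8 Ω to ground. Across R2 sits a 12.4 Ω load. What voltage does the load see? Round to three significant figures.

V_out ≈ 8.39 mV

The load sits in parallel with R2, giving an effective lower resistance R2' = R2·R_L/(R2+R_L) = 8.841 Ω.
Voltage divider with the loaded lower leg: V_out = 12.8 × 8.841/(4.64 + 8.841) = 12.8 × 0.6558 = 8.394 mV.
(Unloaded it would be 11.1 mV; the load pulls it down.)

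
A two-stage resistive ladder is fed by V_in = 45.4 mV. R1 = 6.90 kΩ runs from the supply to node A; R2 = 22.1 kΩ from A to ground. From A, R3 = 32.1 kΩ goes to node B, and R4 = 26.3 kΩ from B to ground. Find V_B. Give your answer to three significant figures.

V_B ≈ 14.3 mV

The second stage (R3 + R4 = 58.40 kΩ) loads node A in parallel with R2.
R2 ‖ (R3+R4) = 16.03 kΩ.
V_A = 45.4 × 16.03/(6.90 + 16.03) = 31.74 mV.
Then the unloaded second divider: V_B = V_A × R4/(R3+R4) = 31.74 × 0.4503 = 14.29 mV.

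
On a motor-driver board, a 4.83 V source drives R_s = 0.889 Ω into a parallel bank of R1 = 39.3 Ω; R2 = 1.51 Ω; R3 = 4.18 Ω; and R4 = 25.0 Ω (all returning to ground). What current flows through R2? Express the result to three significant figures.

Combine the parallel branches: R_p = (1/39.3 + 1/1.51 + 1/4.18 + 1/25.0)⁻¹ = 1.034 Ω.
V_A = 4.83 × 1.034/1.923 = 2.597 V.
I(R2) = V_A / R2 = 2.597/1.51 = 1.720 A.

I ≈ 1.72 A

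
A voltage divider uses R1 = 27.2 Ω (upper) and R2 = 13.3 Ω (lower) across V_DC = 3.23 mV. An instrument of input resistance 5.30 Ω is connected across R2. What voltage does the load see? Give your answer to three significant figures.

V_out ≈ 0.395 mV

First combine the lower leg with the load: R2 ‖ R_L = 3.790 Ω.
Then V_out = V_DC · R2'/(R1 + R2') = 3.23 × 3.790/30.99 = 0.3950 mV.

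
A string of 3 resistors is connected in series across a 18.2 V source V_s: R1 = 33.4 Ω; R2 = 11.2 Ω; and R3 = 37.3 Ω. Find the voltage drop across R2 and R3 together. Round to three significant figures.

ΣR = 33.4 + 11.2 + 37.3 = 81.90 Ω.
R_{R2..R3} = 11.2 + 37.3 = 48.50 Ω.
Voltage divider: V = V_s · (48.50 / 81.90) = 18.2 × 0.5922 = 10.78 V.

V ≈ 10.8 V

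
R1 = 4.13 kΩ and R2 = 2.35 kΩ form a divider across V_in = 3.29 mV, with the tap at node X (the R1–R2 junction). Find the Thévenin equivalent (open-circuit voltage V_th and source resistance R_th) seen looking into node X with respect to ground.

Open-circuit (no load on X): V_th = V_in · R2/(R1 + R2) = 3.29 × 2.35/(4.130 + 2.35) = 1.193 mV.
Looking into X with the source shorted: R_th = R1·R2/(R1+R2) = 4.130 × 2.35/6.480 = 1.498 kΩ.

V_th ≈ 1.19 mV, R_th ≈ 1.50 kΩ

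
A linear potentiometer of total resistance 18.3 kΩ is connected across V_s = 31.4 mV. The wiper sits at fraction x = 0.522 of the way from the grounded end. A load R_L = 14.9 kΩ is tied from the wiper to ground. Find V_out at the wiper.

V_out ≈ 12.5 mV

Lower segment x·R_p = 9.553 kΩ; upper segment (1−x)·R_p = 8.747 kΩ.
R_L loads the lower segment: effective lower R = 5.821 kΩ.
V_out = 31.4 × 5.821/(8.747 + 5.821) = 12.55 mV.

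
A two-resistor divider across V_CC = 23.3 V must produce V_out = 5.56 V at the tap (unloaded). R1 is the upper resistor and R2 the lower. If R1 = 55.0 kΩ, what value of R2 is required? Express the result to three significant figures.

V_out/V_CC = R2/(R1+R2) = 0.2386.
R2 = R1 · 0.2386/(1 − 0.2386) = 17.24 kΩ.

R2 ≈ 17.2 kΩ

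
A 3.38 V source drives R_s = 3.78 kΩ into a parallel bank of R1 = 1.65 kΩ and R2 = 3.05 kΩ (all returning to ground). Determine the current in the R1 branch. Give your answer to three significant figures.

Parallel bank: R_p = 1/(1/1.65 + 1/3.05) = 1.071 kΩ.
Node voltage V_A = V_s · R_p/(R_s + R_p) = 3.38 × 0.2207 = 0.7461 V.
I(R1) = V_A / R1 = 0.7461/1.65 = 0.4522 mA.

I ≈ 0.452 mA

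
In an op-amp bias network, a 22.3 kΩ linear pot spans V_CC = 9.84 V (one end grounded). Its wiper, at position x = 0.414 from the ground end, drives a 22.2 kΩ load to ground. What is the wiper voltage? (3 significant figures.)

V_out ≈ 3.28 V

Lower segment x·R_p = 9.232 kΩ; upper segment (1−x)·R_p = 13.07 kΩ.
Lower segment in parallel with the load: 9.232 ‖ 22.2 = 6.521 kΩ.
V_out = 9.84 × 6.521/(13.07 + 6.521) = 3.276 V.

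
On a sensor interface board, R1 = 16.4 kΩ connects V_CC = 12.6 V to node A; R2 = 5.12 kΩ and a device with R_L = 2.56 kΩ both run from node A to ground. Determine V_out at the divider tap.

V_out ≈ 1.19 V

First combine the lower leg with the load: R2 ‖ R_L = 1.707 kΩ.
Then V_out = V_CC · R2'/(R1 + R2') = 12.6 × 1.707/18.11 = 1.188 V.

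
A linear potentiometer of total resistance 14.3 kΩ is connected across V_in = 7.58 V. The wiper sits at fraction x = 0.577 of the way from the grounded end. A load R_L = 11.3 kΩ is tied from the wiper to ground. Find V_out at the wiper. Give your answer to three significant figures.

The pot divides into 6.049 kΩ above the wiper and 8.251 kΩ below.
R_L loads the lower segment: effective lower R = 4.769 kΩ.
Loaded-divider output: V_out = 7.58 × 0.4408 = 3.342 V.
(Unloaded: V_out = x·V_in = 4.37 V.)

V_out ≈ 3.34 V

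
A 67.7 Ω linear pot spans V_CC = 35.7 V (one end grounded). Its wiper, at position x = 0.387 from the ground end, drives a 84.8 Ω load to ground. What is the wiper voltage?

V_out ≈ 11.6 V

The pot divides into 41.50 Ω above the wiper and 26.20 Ω below.
Lower segment in parallel with the load: 26.20 ‖ 84.8 = 20.02 Ω.
Then V_out = V_CC · 20.02/(41.50 + 20.02) = 11.62 V.
(Unloaded: V_out = x·V_CC = 13.8 V.)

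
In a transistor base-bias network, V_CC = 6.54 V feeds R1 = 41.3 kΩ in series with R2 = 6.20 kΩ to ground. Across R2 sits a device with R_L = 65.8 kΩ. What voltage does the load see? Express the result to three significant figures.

First combine the lower leg with the load: R2 ‖ R_L = 5.666 kΩ.
Now apply the divider: V_out = 6.54 × 0.1206 = 0.7890 V.

V_out ≈ 0.789 V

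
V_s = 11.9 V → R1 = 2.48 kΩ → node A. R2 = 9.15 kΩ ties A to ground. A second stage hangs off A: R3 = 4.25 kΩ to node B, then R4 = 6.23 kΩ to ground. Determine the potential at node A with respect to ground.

Looking into the second stage from A: R3 + R4 = 10.48 kΩ appears in parallel with R2.
Effective lower resistance at A: R2 ‖ 10.48 = 4.885 kΩ.
First divider: V_A = V_s · 4.885/(2.48 + 4.885) = 7.893 V.

V_A ≈ 7.89 V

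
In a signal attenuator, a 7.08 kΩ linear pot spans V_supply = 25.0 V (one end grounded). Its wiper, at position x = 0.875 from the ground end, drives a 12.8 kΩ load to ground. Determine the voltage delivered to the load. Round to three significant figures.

The pot divides into 0.8850 kΩ above the wiper and 6.195 kΩ below.
Lower segment in parallel with the load: 6.195 ‖ 12.8 = 4.175 kΩ.
V_out = 25.0 × 4.175/(0.8850 + 4.175) = 20.63 V.

V_out ≈ 20.6 V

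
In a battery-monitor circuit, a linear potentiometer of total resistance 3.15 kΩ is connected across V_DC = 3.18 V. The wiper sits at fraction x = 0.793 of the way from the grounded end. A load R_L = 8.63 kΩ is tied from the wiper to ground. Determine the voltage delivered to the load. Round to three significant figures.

V_out ≈ 2.38 V

Split the track: R_lower = x·R_p = 2.498 kΩ, R_upper = (1−x)·R_p = 0.6520 kΩ.
Lower segment in parallel with the load: 2.498 ‖ 8.63 = 1.937 kΩ.
Loaded-divider output: V_out = 3.18 × 0.7482 = 2.379 V.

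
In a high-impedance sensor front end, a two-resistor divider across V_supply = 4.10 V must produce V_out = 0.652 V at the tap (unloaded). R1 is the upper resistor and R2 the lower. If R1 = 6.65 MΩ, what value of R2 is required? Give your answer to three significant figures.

V_out/V_supply = R2/(R1+R2) = 0.1590.
So R2 = R1 · V_out/(V_supply − V_out) = 6.65 × 0.652/(4.10 − 0.652) = 6.65 × 0.1891 = 1.257 MΩ.

R2 ≈ 1.26 MΩ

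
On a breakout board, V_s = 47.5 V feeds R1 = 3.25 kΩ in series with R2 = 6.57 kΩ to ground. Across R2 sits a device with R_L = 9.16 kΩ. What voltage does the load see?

V_out ≈ 25.7 V

The load sits in parallel with R2, giving an effective lower resistance R2' = R2·R_L/(R2+R_L) = 3.826 kΩ.
Voltage divider with the loaded lower leg: V_out = 47.5 × 3.826/(3.25 + 3.826) = 47.5 × 0.5407 = 25.68 V.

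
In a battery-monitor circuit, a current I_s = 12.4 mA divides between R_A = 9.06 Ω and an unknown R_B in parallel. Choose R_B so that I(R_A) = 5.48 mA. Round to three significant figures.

R_B ≈ 7.17 Ω

In a two-way split, I_A/I_s = R_B/(R_A + R_B).
5.48/12.4 = R_B/(R_A + R_B) → R_B = R_A · (0.4419)/(1 − 0.4419) = 9.06 × 0.7919 = 7.175 Ω.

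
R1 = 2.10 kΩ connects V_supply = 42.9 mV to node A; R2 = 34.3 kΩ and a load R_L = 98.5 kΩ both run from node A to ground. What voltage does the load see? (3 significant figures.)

V_out ≈ 39.6 mV

The load sits in parallel with R2, giving an effective lower resistance R2' = R2·R_L/(R2+R_L) = 25.44 kΩ.
Now apply the divider: V_out = 42.9 × 0.9237 = 39.63 mV.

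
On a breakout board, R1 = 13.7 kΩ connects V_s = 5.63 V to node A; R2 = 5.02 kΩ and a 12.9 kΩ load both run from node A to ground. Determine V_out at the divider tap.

V_out ≈ 1.18 V

First combine the lower leg with the load: R2 ‖ R_L = 3.614 kΩ.
Then V_out = V_s · R2'/(R1 + R2') = 5.63 × 3.614/17.31 = 1.175 V.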